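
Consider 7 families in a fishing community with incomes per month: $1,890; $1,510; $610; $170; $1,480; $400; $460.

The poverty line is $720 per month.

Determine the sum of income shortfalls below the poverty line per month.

Poor units: $170, $400, $460, $610 (q = 4 of N = 7).
Individual gaps: 720−170 = 550; 720−400 = 320; 720−460 = 260; 720−610 = 110.
Aggregate gap = $1,240.

$1,240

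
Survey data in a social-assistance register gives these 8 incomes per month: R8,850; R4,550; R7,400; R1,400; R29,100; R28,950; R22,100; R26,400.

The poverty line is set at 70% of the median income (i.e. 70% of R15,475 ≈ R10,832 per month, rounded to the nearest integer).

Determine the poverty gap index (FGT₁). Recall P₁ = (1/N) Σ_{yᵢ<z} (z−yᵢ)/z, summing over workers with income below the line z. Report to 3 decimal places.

Below z: R1,400, R4,550, R7,400, R8,850 (q = 4 of N = 8).
Relative gaps: (10832−1400)/10832 = 0.8708; (10832−4550)/10832 = 0.5799; (10832−7400)/10832 = 0.3168; (10832−8850)/10832 = 0.1830.
Sum of shortfalls = 1.950517; P₁ averages over all N: 1.950517 / 8 = 0.244.

0.244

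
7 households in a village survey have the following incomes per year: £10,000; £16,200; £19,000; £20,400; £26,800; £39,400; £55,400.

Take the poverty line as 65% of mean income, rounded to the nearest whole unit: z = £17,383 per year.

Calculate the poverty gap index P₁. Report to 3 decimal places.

Below z: £10,000, £16,200 (q = 2 of N = 7).
Shortfall ratios: (17383−10000)/17383 = 0.4247; (17383−16200)/17383 = 0.0681.
Σ = 0.492780. Dividing by the full population N = 7 gives P₁ = 0.070.

0.070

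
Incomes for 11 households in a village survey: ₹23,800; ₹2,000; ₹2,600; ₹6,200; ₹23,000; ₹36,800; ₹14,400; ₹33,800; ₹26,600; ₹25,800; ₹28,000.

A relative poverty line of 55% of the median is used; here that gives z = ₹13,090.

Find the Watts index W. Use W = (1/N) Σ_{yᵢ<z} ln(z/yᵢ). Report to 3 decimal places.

0.386

Below z: ₹2,000, ₹2,600, ₹6,200 (q = 3 of N = 11).
Log gaps: ln(13090/2000) = 1.8787; ln(13090/2600) = 1.6163; ln(13090/6200) = 0.7473.
W = 4.242338 / 11 = 0.386.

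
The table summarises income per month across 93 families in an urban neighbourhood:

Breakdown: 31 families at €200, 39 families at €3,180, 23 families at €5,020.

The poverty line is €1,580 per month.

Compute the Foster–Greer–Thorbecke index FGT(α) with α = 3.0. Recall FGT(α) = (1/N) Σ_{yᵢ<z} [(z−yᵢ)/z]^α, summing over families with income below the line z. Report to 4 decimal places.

0.2221

Poor units: 31×€200 (q = 31 of N = 93).
Relative gaps: (1580−200)/1580 = 0.8734 (×31).
Raised to α = 3.0: 0.66629 (×31).
Sum = 20.655119; FGT(3.0) = 20.655119 / 93 = 0.2221.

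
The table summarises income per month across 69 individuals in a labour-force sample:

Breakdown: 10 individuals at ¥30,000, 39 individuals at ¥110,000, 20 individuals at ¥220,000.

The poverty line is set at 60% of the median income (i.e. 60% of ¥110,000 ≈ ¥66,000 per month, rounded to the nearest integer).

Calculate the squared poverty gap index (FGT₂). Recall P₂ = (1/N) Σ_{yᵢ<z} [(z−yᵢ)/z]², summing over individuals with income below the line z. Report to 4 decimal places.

Incomes under z: 10×¥30,000 (q = 10 of N = 69).
Relative gaps: (66000−30000)/66000 = 0.5455 (×10).
Squared: 0.2975 (×10).
Sum = 2.975207; P₂ = 2.975207 / 69 = 0.0431.

0.0431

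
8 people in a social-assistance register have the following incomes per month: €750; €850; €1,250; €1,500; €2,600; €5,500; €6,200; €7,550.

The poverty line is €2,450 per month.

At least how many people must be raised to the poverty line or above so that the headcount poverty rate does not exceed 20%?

3

Currently q = 4 of N = 8 are below the line (H = 0.500).
A headcount ratio of at most 20% allows at most ⌊0.20 × 8⌋ = 1 poor people.
So at least 4 − 1 = 3 must be lifted.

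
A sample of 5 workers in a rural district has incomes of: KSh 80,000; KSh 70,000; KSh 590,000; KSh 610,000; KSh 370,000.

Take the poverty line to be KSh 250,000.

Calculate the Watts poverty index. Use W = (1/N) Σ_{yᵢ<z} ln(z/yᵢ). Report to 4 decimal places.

Incomes under z: KSh 70,000, KSh 80,000 (q = 2 of N = 5).
Log shortfalls: ln(250000/70000) = 1.2730; ln(250000/80000) = 1.1394.
W = 2.412400 / 5 = 0.4825.

0.4825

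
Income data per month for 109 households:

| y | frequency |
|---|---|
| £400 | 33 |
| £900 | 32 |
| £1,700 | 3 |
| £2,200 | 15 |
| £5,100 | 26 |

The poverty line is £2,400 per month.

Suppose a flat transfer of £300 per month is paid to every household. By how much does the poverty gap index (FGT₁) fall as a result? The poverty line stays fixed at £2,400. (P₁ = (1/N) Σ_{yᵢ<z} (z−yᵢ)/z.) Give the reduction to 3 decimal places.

0.089

Before: below the line — 33×£400, 32×£900, 3×£1,700, 15×£2,200; poverty gap index (FGT₁) = 0.45528.
After the £300 transfer: below the line — 33×£700, 32×£1,200, 3×£2,000; poverty gap index (FGT₁) = 0.36583.
Reduction = 0.45528 − 0.36583 = 0.089.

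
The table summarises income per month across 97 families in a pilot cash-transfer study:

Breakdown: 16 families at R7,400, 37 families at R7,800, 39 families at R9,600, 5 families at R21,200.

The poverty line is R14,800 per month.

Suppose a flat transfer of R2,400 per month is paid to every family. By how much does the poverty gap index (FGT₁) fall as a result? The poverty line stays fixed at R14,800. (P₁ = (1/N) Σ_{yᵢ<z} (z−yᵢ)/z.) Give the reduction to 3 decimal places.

Before: below the line — 16×R7,400, 37×R7,800, 39×R9,600; poverty gap index (FGT₁) = 0.40415.
After the R2,400 transfer: below the line — 16×R9,800, 37×R10,200, 39×R12,000; poverty gap index (FGT₁) = 0.25035.
Reduction = 0.40415 − 0.25035 = 0.154.

0.154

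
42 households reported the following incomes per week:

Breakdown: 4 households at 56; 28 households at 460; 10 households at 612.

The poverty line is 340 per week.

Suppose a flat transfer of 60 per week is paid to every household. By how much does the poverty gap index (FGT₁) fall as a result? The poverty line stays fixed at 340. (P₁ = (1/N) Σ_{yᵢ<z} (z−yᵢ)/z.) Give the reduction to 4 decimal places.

Before: below the line — 4×56; poverty gap index (FGT₁) = 0.079552.
After the 60 transfer: below the line — 4×116; poverty gap index (FGT₁) = 0.062745.
Reduction = 0.079552 − 0.062745 = 0.0168.

0.0168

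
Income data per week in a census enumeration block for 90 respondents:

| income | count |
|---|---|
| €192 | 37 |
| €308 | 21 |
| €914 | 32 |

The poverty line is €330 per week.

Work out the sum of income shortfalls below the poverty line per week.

€5,568

Below the line: 37×€192, 21×€308 (q = 58 of N = 90).
Individual gaps: 37×(330−192) = 5106; 21×(330−308) = 462.
Aggregate gap = €5,568.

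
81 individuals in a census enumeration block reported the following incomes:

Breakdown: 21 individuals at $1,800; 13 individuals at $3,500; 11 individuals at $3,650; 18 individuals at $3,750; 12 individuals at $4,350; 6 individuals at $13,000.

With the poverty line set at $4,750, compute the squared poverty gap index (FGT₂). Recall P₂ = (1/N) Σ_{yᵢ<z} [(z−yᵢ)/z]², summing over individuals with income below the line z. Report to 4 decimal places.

Below the line: 21×$1,800, 13×$3,500, 11×$3,650, 18×$3,750, 12×$4,350 (q = 75 of N = 81).
Relative gaps: (4750−1800)/4750 = 0.6211 (×21); (4750−3500)/4750 = 0.2632 (×13); (4750−3650)/4750 = 0.2316 (×11); (4750−3750)/4750 = 0.2105 (×18); (4750−4350)/4750 = 0.0842 (×12).
Squared: 0.3857 (×21); 0.0693 (×13); 0.0536 (×11); 0.0443 (×18); 0.0071 (×12).
Sum = 10.472909; P₂ = 10.472909 / 81 = 0.1293.

0.1293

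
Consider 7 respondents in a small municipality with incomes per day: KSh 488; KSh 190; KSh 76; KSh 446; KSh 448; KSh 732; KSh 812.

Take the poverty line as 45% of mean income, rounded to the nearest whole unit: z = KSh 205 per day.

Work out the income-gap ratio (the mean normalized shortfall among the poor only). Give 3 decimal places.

Poor units: KSh 76, KSh 190 (q = 2 of N = 7).
Relative gaps: 0.6293, 0.0732; sum = 0.702439.
I averages over the q = 2 poor units only: 0.702439 / 2 = 0.351.

0.351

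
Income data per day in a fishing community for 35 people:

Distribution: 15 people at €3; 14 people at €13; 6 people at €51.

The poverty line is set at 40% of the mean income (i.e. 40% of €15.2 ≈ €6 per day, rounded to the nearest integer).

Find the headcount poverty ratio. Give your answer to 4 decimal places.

0.4286

15 of the 35 people have income below €6.
H = 15/35 = 0.4286.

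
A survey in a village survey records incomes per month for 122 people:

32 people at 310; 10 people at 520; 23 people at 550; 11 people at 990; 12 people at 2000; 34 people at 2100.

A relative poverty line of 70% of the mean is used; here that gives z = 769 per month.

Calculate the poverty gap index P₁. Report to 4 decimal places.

Incomes under z: 32×310, 10×520, 23×550 (q = 65 of N = 122).
Gap ratios (z−y)/z: (769−310)/769 = 0.5969 (×32); (769−520)/769 = 0.3238 (×10); (769−550)/769 = 0.2848 (×23).
Sum of shortfalls = 28.888166; P₁ averages over all N: 28.888166 / 122 = 0.2368.

0.2368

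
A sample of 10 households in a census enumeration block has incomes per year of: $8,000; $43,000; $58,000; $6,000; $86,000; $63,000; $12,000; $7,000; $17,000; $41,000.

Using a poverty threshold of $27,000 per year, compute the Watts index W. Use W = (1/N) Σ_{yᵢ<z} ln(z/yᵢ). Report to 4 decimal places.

Below z: $6,000, $7,000, $8,000, $12,000, $17,000 (q = 5 of N = 10).
Log shortfalls: ln(27000/6000) = 1.5041; ln(27000/7000) = 1.3499; ln(27000/8000) = 1.2164; ln(27000/12000) = 0.8109; ln(27000/17000) = 0.4626.
W = 5.343953 / 10 = 0.5344.

0.5344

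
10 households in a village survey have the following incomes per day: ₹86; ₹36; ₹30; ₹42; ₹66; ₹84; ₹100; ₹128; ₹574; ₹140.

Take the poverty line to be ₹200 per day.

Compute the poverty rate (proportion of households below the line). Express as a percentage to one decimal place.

9 of the 10 households have income below ₹200.
H = 9/10 = 90.0%.

90.0%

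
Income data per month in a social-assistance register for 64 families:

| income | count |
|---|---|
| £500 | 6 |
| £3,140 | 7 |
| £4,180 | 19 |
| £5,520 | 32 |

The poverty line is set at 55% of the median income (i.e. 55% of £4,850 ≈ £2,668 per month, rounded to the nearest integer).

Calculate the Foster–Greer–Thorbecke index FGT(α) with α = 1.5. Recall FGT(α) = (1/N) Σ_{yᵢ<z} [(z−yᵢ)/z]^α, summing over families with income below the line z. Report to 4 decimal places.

0.0687

Below the line: 6×£500 (q = 6 of N = 64).
Shortfall ratios: (2668−500)/2668 = 0.8126 (×6).
Raised to α = 1.5: 0.73250 (×6).
Sum = 4.395026; FGT(1.5) = 4.395026 / 64 = 0.0687.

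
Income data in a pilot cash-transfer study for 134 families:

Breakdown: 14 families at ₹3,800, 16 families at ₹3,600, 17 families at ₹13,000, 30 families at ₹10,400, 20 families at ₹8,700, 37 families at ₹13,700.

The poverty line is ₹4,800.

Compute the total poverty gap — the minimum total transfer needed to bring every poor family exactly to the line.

Below z: 16×₹3,600, 14×₹3,800 (q = 30 of N = 134).
Individual gaps: 16×(4800−3600) = 19200; 14×(4800−3800) = 14000.
Aggregate gap = ₹33,200.

₹33,200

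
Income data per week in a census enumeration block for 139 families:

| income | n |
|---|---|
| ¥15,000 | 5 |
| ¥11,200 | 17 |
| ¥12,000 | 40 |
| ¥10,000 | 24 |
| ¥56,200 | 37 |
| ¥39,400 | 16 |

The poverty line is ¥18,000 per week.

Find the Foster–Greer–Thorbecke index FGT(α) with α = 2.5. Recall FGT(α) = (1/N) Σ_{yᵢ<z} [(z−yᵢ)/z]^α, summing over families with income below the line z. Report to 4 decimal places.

0.0523

Below z: 24×¥10,000, 17×¥11,200, 40×¥12,000, 5×¥15,000 (q = 86 of N = 139).
Relative gaps: (18000−10000)/18000 = 0.4444 (×24); (18000−11200)/18000 = 0.3778 (×17); (18000−12000)/18000 = 0.3333 (×40); (18000−15000)/18000 = 0.1667 (×5).
Raised to α = 2.5: 0.13169 (×24); 0.08772 (×17); 0.06415 (×40); 0.01134 (×5).
Sum = 7.274410; FGT(2.5) = 7.274410 / 139 = 0.0523.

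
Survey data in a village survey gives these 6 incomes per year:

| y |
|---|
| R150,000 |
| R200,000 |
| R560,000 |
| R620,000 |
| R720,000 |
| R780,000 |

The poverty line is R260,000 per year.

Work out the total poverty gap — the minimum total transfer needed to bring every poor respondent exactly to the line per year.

R170,000

Below the line: R150,000, R200,000 (q = 2 of N = 6).
Individual gaps: 260000−150000 = 110000; 260000−200000 = 60000.
Aggregate gap = R170,000.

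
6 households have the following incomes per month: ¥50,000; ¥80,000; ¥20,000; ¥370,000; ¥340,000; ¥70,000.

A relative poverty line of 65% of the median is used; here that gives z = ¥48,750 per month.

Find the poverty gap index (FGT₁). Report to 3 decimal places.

0.098

Poor units: ¥20,000 (q = 1 of N = 6).
Relative gaps: (48750−20000)/48750 = 0.5897.
Σ = 0.589744. Dividing by the full population N = 6 gives P₁ = 0.098.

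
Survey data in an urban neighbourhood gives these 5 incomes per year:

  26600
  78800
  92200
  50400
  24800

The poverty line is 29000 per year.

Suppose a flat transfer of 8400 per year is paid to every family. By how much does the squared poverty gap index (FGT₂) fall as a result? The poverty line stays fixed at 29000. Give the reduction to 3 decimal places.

0.006

Before: below the line — 24800, 26600; squared poverty gap index (FGT₂) = 0.00556.
After the 8400 transfer: below the line — none; squared poverty gap index (FGT₂) = 0.00000.
Reduction = 0.00556 − 0.00000 = 0.006.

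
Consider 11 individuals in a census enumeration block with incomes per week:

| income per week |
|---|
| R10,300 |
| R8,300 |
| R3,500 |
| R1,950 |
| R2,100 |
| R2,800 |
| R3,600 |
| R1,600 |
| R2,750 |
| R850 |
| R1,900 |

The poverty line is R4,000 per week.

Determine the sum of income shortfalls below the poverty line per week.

Incomes under z: R850, R1,600, R1,900, R1,950, R2,100, R2,750, R2,800, R3,500, R3,600 (q = 9 of N = 11).
Individual gaps: 4000−850 = 3150; 4000−1600 = 2400; 4000−1900 = 2100; 4000−1950 = 2050; 4000−2100 = 1900; 4000−2750 = 1250; 4000−2800 = 1200; 4000−3500 = 500; 4000−3600 = 400.
Aggregate gap = R14,950.

R14,950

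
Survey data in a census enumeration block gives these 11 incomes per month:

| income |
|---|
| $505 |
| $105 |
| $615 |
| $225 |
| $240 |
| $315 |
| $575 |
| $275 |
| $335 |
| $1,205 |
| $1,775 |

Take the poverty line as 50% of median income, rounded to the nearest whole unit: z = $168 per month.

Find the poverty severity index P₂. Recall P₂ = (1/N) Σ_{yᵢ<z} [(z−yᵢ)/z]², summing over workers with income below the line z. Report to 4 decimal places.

Below the line: $105 (q = 1 of N = 11).
Gap ratios (z−y)/z: (168−105)/168 = 0.3750.
Squared: 0.1406.
Sum = 0.140625; P₂ = 0.140625 / 11 = 0.0128.

0.0128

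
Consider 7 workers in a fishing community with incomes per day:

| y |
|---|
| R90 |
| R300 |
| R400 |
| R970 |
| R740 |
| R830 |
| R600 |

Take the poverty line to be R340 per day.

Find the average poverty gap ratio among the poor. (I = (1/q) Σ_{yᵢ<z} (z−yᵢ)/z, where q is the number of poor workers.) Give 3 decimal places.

0.426

Below the line: R90, R300 (q = 2 of N = 7).
Shortfall ratios (z−y)/z: 0.7353, 0.1176; sum = 0.852941.
I averages over the q = 2 poor units only: 0.852941 / 2 = 0.426.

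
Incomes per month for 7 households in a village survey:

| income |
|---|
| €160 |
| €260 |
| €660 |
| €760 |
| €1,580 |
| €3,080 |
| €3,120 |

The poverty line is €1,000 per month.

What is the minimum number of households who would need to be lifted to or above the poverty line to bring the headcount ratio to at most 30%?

2

Currently q = 4 of N = 7 are below the line (H = 0.571).
A headcount ratio of at most 30% allows at most ⌊0.30 × 7⌋ = 2 poor households.
So at least 4 − 2 = 2 must be lifted.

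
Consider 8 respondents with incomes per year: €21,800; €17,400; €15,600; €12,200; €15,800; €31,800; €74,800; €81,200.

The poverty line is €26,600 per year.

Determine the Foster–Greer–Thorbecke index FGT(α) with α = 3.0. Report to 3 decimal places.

0.043

Below the line: €12,200, €15,600, €15,800, €17,400, €21,800 (q = 5 of N = 8).
Normalized shortfalls: (26600−12200)/26600 = 0.5414; (26600−15600)/26600 = 0.4135; (26600−15800)/26600 = 0.4060; (26600−17400)/26600 = 0.3459; (26600−21800)/26600 = 0.1805.
Raised to α = 3.0: 0.15865; 0.07072; 0.06693; 0.04137; 0.00588.
Sum = 0.343549; FGT(3.0) = 0.343549 / 8 = 0.043.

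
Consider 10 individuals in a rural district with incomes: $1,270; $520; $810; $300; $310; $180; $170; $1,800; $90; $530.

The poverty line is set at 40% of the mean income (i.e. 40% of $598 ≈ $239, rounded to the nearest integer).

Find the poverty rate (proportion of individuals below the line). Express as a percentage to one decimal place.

3 of the 10 individuals have income below $239.
H = 3/10 = 30.0%.

30.0%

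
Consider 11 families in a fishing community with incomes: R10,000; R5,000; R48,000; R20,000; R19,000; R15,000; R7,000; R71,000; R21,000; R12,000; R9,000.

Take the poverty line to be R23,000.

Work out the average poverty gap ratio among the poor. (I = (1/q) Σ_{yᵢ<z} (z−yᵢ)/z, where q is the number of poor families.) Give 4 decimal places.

Below z: R5,000, R7,000, R9,000, R10,000, R12,000, R15,000, R19,000, R20,000, R21,000 (q = 9 of N = 11).
Shortfall ratios (z−y)/z: 0.7826, 0.6957, 0.6087, 0.5652, 0.4783, 0.3478, 0.1739, 0.1304, 0.0870; sum = 3.869565.
I averages over the q = 9 poor units only: 3.869565 / 9 = 0.4300.

0.4300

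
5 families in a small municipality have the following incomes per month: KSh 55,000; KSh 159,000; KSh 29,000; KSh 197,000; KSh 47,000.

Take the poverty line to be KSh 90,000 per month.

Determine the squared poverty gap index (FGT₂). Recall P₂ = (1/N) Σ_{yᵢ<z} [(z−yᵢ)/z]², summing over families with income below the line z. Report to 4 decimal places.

Below the line: KSh 29,000, KSh 47,000, KSh 55,000 (q = 3 of N = 5).
Relative gaps: (90000−29000)/90000 = 0.6778; (90000−47000)/90000 = 0.4778; (90000−55000)/90000 = 0.3889.
Squared: 0.4594; 0.2283; 0.1512.
Sum = 0.838889; P₂ = 0.838889 / 5 = 0.1678.

0.1678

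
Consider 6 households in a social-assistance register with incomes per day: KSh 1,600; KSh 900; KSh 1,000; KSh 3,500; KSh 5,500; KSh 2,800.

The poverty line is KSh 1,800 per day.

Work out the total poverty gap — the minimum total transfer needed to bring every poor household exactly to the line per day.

KSh 1,900

Poor units: KSh 900, KSh 1,000, KSh 1,600 (q = 3 of N = 6).
Individual gaps: 1800−900 = 900; 1800−1000 = 800; 1800−1600 = 200.
Aggregate gap = KSh 1,900.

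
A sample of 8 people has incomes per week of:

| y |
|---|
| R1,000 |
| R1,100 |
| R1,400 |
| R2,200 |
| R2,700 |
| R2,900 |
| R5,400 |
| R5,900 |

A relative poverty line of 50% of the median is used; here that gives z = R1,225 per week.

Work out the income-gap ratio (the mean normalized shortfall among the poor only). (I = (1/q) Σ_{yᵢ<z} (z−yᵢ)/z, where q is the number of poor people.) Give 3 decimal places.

Below the line: R1,000, R1,100 (q = 2 of N = 8).
Relative gaps: 0.1837, 0.1020; sum = 0.285714.
The income-gap ratio divides by q (the poor only): 0.285714 / 2 = 0.143.

0.143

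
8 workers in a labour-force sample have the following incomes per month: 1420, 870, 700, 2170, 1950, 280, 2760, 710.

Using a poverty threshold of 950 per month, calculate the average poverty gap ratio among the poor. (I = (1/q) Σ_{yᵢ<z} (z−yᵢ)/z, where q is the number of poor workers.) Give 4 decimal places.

0.3263

Below z: 280, 700, 710, 870 (q = 4 of N = 8).
Shortfall ratios (z−y)/z: 0.7053, 0.2632, 0.2526, 0.0842; sum = 1.305263.
The income-gap ratio divides by q (the poor only): 1.305263 / 4 = 0.3263.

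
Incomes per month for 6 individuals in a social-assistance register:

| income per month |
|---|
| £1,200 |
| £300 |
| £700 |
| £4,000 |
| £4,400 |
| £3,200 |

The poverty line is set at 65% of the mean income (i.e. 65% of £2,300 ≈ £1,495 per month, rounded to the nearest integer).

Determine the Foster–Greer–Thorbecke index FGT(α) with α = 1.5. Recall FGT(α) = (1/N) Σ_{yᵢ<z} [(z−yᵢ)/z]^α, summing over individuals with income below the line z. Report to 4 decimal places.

0.1983

Incomes under z: £300, £700, £1,200 (q = 3 of N = 6).
Normalized shortfalls: (1495−300)/1495 = 0.7993; (1495−700)/1495 = 0.5318; (1495−1200)/1495 = 0.1973.
Raised to α = 1.5: 0.71464; 0.38778; 0.08765.
Sum = 1.190082; FGT(1.5) = 1.190082 / 6 = 0.1983.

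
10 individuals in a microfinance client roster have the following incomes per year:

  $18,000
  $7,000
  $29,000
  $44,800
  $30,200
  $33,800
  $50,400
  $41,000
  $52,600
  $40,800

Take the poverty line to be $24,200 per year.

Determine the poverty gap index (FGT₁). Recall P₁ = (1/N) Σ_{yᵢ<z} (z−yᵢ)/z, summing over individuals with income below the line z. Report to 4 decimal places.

0.0967

Poor units: $7,000, $18,000 (q = 2 of N = 10).
Relative gaps: (24200−7000)/24200 = 0.7107; (24200−18000)/24200 = 0.2562.
Sum of shortfalls = 0.966942; P₁ averages over all N: 0.966942 / 10 = 0.0967.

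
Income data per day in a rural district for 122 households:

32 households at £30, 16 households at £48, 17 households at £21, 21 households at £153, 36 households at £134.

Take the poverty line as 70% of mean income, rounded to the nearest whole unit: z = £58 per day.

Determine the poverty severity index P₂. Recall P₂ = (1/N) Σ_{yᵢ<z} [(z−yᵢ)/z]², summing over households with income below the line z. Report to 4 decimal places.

0.1217

Below the line: 17×£21, 32×£30, 16×£48 (q = 65 of N = 122).
Normalized shortfalls: (58−21)/58 = 0.6379 (×17); (58−30)/58 = 0.4828 (×32); (58−48)/58 = 0.1724 (×16).
Squared: 0.4070 (×17); 0.2331 (×32); 0.0297 (×16).
Sum = 14.851665; P₂ = 14.851665 / 122 = 0.1217.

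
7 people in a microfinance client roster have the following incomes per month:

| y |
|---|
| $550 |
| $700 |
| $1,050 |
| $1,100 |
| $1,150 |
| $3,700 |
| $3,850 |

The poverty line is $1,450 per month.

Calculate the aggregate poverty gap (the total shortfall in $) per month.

Poor units: $550, $700, $1,050, $1,100, $1,150 (q = 5 of N = 7).
Individual gaps: 1450−550 = 900; 1450−700 = 750; 1450−1050 = 400; 1450−1100 = 350; 1450−1150 = 300.
Aggregate gap = $2,700.

$2,700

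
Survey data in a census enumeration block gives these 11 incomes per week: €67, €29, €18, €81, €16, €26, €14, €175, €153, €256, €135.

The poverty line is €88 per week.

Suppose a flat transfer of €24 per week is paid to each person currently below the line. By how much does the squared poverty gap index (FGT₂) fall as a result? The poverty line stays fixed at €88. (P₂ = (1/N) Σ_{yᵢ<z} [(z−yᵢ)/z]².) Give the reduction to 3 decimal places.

Before: below the line — €14, €16, €18, €26, €29, €67, €81; squared poverty gap index (FGT₂) = 0.27441.
After the €24 transfer: below the line — €38, €40, €42, €50, €53; squared poverty gap index (FGT₂) = 0.11257.
Reduction = 0.27441 − 0.11257 = 0.162.

0.162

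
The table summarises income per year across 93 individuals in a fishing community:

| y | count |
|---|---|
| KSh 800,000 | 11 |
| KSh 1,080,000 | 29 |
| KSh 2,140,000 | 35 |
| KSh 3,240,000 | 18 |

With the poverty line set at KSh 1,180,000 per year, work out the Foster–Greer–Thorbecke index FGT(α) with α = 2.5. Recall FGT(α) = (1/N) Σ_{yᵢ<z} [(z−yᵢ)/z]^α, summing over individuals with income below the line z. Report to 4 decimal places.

Incomes under z: 11×KSh 800,000, 29×KSh 1,080,000 (q = 40 of N = 93).
Relative gaps: (1180000−800000)/1180000 = 0.3220 (×11); (1180000−1080000)/1180000 = 0.0847 (×29).
Raised to α = 2.5: 0.05885 (×11); 0.00209 (×29).
Sum = 0.707992; FGT(2.5) = 0.707992 / 93 = 0.0076.

0.0076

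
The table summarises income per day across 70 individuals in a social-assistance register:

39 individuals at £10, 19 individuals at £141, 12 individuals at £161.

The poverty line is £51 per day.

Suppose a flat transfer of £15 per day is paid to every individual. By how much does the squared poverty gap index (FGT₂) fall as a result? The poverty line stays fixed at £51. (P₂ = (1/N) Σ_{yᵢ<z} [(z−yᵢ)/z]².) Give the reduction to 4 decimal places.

Before: below the line — 39×£10; squared poverty gap index (FGT₂) = 0.360076.
After the £15 transfer: below the line — 39×£25; squared poverty gap index (FGT₂) = 0.144801.
Reduction = 0.360076 − 0.144801 = 0.2153.

0.2153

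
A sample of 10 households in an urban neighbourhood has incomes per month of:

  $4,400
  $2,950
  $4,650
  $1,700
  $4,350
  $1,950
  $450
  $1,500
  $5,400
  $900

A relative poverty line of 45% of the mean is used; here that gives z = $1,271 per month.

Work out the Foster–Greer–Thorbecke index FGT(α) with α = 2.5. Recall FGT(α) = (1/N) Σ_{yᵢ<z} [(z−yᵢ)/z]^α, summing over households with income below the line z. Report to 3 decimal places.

0.038

Incomes under z: $450, $900 (q = 2 of N = 10).
Normalized shortfalls: (1271−450)/1271 = 0.6459; (1271−900)/1271 = 0.2919.
Raised to α = 2.5: 0.33535; 0.04603.
Sum = 0.381380; FGT(2.5) = 0.381380 / 10 = 0.038.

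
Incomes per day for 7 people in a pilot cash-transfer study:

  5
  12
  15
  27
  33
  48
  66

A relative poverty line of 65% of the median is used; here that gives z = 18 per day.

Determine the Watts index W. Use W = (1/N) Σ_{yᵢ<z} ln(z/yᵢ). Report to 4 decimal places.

Below the line: 5, 12, 15 (q = 3 of N = 7).
ln(z/y) terms: ln(18/5) = 1.2809; ln(18/12) = 0.4055; ln(18/15) = 0.1823.
W = 1.868721 / 7 = 0.2670.

0.2670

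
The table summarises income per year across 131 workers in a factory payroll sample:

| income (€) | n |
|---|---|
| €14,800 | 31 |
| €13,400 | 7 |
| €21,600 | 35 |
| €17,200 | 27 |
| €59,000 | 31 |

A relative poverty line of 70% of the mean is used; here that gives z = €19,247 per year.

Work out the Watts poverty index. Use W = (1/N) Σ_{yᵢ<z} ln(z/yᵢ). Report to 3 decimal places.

Below z: 7×€13,400, 31×€14,800, 27×€17,200 (q = 65 of N = 131).
ln(z/y) terms: ln(19247/13400) = 0.3621 (×7); ln(19247/14800) = 0.2627 (×31); ln(19247/17200) = 0.1124 (×27).
W = 13.715309 / 131 = 0.105.

0.105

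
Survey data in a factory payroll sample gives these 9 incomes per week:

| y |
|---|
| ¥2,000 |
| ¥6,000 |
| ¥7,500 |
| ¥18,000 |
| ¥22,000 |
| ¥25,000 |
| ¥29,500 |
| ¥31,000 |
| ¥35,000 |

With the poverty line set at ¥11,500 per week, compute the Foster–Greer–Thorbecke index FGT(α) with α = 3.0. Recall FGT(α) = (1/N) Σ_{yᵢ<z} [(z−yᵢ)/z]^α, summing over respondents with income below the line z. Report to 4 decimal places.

0.0795

Poor units: ¥2,000, ¥6,000, ¥7,500 (q = 3 of N = 9).
Gap ratios (z−y)/z: (11500−2000)/11500 = 0.8261; (11500−6000)/11500 = 0.4783; (11500−7500)/11500 = 0.3478.
Raised to α = 3.0: 0.56374; 0.10939; 0.04208.
Sum = 0.715213; FGT(3.0) = 0.715213 / 9 = 0.0795.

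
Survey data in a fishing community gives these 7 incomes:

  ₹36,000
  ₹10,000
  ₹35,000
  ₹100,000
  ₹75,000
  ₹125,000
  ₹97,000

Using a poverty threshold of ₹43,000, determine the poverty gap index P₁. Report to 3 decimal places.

Poor units: ₹10,000, ₹35,000, ₹36,000 (q = 3 of N = 7).
Relative gaps: (43000−10000)/43000 = 0.7674; (43000−35000)/43000 = 0.1860; (43000−36000)/43000 = 0.1628.
Sum of shortfalls = 1.116279; P₁ averages over all N: 1.116279 / 7 = 0.159.

0.159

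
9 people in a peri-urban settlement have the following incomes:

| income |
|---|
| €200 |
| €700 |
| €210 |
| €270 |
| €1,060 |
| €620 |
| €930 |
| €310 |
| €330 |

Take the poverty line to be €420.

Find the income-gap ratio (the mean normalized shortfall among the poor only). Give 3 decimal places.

Below z: €200, €210, €270, €310, €330 (q = 5 of N = 9).
Relative gaps: 0.5238, 0.5000, 0.3571, 0.2619, 0.2143; sum = 1.857143.
I averages over the q = 5 poor units only: 1.857143 / 5 = 0.371.

0.371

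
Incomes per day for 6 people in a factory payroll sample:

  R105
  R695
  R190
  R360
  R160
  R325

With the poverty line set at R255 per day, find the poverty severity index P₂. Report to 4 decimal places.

0.0916

Below the line: R105, R160, R190 (q = 3 of N = 6).
Gap ratios (z−y)/z: (255−105)/255 = 0.5882; (255−160)/255 = 0.3725; (255−190)/255 = 0.2549.
Squared: 0.3460; 0.1388; 0.0650.
Sum = 0.549789; P₂ = 0.549789 / 6 = 0.0916.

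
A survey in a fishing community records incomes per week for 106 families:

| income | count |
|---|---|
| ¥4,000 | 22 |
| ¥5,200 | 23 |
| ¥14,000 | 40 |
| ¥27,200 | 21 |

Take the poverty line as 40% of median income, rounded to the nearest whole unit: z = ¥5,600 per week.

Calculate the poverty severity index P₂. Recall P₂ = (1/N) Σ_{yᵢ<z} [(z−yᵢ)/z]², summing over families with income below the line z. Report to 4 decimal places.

0.0180

Below z: 22×¥4,000, 23×¥5,200 (q = 45 of N = 106).
Normalized shortfalls: (5600−4000)/5600 = 0.2857 (×22); (5600−5200)/5600 = 0.0714 (×23).
Squared: 0.0816 (×22); 0.0051 (×23).
Sum = 1.913265; P₂ = 1.913265 / 106 = 0.0180.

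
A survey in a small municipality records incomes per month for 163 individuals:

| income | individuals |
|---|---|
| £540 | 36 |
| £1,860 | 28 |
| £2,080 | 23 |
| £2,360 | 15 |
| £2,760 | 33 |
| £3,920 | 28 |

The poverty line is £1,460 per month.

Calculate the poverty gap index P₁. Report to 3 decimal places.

Below the line: 36×£540 (q = 36 of N = 163).
Gap ratios (z−y)/z: (1460−540)/1460 = 0.6301 (×36).
Σ = 22.684932. Dividing by the full population N = 163 gives P₁ = 0.139.

0.139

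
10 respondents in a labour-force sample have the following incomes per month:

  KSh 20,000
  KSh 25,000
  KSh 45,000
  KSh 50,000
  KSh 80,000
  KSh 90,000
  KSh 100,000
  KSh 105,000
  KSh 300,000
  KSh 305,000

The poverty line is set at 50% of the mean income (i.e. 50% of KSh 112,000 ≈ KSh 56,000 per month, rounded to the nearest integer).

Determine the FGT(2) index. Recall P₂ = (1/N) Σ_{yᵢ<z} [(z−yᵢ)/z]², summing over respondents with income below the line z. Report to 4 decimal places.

0.0770

Below the line: KSh 20,000, KSh 25,000, KSh 45,000, KSh 50,000 (q = 4 of N = 10).
Shortfall ratios: (56000−20000)/56000 = 0.6429; (56000−25000)/56000 = 0.5536; (56000−45000)/56000 = 0.1964; (56000−50000)/56000 = 0.1071.
Squared: 0.4133; 0.3064; 0.0386; 0.0115.
Sum = 0.769770; P₂ = 0.769770 / 10 = 0.0770.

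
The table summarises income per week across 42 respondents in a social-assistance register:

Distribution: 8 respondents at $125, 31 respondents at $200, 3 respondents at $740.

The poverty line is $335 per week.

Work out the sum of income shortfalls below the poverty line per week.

$5,865

Incomes under z: 8×$125, 31×$200 (q = 39 of N = 42).
Individual gaps: 8×(335−125) = 1680; 31×(335−200) = 4185.
Aggregate gap = $5,865.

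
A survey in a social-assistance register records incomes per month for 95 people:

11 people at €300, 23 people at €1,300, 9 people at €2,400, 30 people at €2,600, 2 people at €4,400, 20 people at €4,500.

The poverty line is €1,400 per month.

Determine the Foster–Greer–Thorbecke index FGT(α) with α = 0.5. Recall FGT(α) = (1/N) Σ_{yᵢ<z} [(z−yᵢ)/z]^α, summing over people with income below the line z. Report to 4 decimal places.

Poor units: 11×€300, 23×€1,300 (q = 34 of N = 95).
Shortfall ratios: (1400−300)/1400 = 0.7857 (×11); (1400−1300)/1400 = 0.0714 (×23).
Raised to α = 0.5: 0.88641 (×11); 0.26726 (×23).
Sum = 15.897466; FGT(0.5) = 15.897466 / 95 = 0.1673.

0.1673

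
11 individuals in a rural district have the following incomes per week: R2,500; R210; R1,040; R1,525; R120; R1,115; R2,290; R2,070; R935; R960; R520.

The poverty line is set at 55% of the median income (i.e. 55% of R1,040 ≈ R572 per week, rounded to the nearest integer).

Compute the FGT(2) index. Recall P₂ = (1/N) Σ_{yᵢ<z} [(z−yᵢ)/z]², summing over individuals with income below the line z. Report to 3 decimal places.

Below z: R120, R210, R520 (q = 3 of N = 11).
Normalized shortfalls: (572−120)/572 = 0.7902; (572−210)/572 = 0.6329; (572−520)/572 = 0.0909.
Squared: 0.6244; 0.4005; 0.0083.
Sum = 1.033217; P₂ = 1.033217 / 11 = 0.094.

0.094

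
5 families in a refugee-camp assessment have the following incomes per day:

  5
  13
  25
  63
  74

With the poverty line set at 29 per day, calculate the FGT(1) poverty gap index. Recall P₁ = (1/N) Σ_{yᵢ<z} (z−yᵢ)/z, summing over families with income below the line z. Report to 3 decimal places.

0.303

Incomes under z: 5, 13, 25 (q = 3 of N = 5).
Normalized shortfalls: (29−5)/29 = 0.8276; (29−13)/29 = 0.5517; (29−25)/29 = 0.1379.
Sum of shortfalls = 1.517241; P₁ averages over all N: 1.517241 / 5 = 0.303.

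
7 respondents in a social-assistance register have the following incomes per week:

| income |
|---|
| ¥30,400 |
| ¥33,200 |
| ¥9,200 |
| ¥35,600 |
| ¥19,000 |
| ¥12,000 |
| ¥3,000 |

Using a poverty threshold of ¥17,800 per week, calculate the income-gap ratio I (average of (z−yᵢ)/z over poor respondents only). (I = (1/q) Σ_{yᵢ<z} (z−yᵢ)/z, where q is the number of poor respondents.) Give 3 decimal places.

0.547

Incomes under z: ¥3,000, ¥9,200, ¥12,000 (q = 3 of N = 7).
Shortfall ratios (z−y)/z: 0.8315, 0.4831, 0.3258; sum = 1.640449.
The income-gap ratio divides by q (the poor only): 1.640449 / 3 = 0.547.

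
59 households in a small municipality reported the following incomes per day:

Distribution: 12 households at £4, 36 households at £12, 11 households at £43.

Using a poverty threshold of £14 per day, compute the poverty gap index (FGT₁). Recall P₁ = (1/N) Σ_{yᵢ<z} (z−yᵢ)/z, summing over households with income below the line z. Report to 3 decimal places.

Below z: 12×£4, 36×£12 (q = 48 of N = 59).
Gap ratios (z−y)/z: (14−4)/14 = 0.7143 (×12); (14−12)/14 = 0.1429 (×36).
Sum of shortfalls = 13.714286; P₁ averages over all N: 13.714286 / 59 = 0.232.

0.232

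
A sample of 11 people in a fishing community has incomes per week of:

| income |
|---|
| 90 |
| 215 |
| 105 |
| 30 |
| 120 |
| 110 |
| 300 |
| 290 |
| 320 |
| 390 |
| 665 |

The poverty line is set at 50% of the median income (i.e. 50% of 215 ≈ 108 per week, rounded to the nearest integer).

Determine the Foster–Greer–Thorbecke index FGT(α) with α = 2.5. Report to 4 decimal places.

Below z: 30, 90, 105 (q = 3 of N = 11).
Relative gaps: (108−30)/108 = 0.7222; (108−90)/108 = 0.1667; (108−105)/108 = 0.0278.
Raised to α = 2.5: 0.44328; 0.01134; 0.00013.
Sum = 0.454748; FGT(2.5) = 0.454748 / 11 = 0.0413.

0.0413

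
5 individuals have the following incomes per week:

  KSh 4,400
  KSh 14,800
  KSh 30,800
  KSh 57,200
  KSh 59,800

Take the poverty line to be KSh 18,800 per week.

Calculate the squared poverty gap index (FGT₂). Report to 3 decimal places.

Poor units: KSh 4,400, KSh 14,800 (q = 2 of N = 5).
Relative gaps: (18800−4400)/18800 = 0.7660; (18800−14800)/18800 = 0.2128.
Squared: 0.5867; 0.0453.
Sum = 0.631960; P₂ = 0.631960 / 5 = 0.126.

0.126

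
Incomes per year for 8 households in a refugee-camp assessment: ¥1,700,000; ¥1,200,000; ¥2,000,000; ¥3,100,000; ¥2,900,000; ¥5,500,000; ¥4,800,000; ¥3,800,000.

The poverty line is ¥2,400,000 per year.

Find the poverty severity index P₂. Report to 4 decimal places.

0.0454

Poor units: ¥1,200,000, ¥1,700,000, ¥2,000,000 (q = 3 of N = 8).
Relative gaps: (2400000−1200000)/2400000 = 0.5000; (2400000−1700000)/2400000 = 0.2917; (2400000−2000000)/2400000 = 0.1667.
Squared: 0.2500; 0.0851; 0.0278.
Sum = 0.362847; P₂ = 0.362847 / 8 = 0.0454.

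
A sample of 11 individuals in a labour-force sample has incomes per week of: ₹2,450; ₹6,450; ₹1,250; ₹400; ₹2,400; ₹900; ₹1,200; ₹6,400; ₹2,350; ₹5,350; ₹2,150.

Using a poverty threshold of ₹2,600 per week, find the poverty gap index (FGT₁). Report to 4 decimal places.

Below z: ₹400, ₹900, ₹1,200, ₹1,250, ₹2,150, ₹2,350, ₹2,400, ₹2,450 (q = 8 of N = 11).
Normalized shortfalls: (2600−400)/2600 = 0.8462; (2600−900)/2600 = 0.6538; (2600−1200)/2600 = 0.5385; (2600−1250)/2600 = 0.5192; (2600−2150)/2600 = 0.1731; (2600−2350)/2600 = 0.0962; (2600−2400)/2600 = 0.0769; (2600−2450)/2600 = 0.0577.
Σ = 2.961538. Dividing by the full population N = 11 gives P₁ = 0.2692.

0.2692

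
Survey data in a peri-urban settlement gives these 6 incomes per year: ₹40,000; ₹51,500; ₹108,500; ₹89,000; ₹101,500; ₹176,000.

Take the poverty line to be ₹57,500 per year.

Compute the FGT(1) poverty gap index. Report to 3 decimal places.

0.068

Incomes under z: ₹40,000, ₹51,500 (q = 2 of N = 6).
Gap ratios (z−y)/z: (57500−40000)/57500 = 0.3043; (57500−51500)/57500 = 0.1043.
Sum of shortfalls = 0.408696; P₁ averages over all N: 0.408696 / 6 = 0.068.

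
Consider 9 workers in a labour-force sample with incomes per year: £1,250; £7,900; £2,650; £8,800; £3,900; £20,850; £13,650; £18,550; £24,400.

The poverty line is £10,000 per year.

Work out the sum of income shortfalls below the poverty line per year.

£25,500

Incomes under z: £1,250, £2,650, £3,900, £7,900, £8,800 (q = 5 of N = 9).
Individual gaps: 10000−1250 = 8750; 10000−2650 = 7350; 10000−3900 = 6100; 10000−7900 = 2100; 10000−8800 = 1200.
Aggregate gap = £25,500.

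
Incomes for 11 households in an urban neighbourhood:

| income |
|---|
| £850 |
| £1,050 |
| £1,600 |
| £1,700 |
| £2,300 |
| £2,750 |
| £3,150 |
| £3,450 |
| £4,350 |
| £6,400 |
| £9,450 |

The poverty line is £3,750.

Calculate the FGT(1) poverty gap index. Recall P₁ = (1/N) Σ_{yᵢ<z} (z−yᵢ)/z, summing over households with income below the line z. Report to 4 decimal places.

0.3188

Poor units: £850, £1,050, £1,600, £1,700, £2,300, £2,750, £3,150, £3,450 (q = 8 of N = 11).
Relative gaps: (3750−850)/3750 = 0.7733; (3750−1050)/3750 = 0.7200; (3750−1600)/3750 = 0.5733; (3750−1700)/3750 = 0.5467; (3750−2300)/3750 = 0.3867; (3750−2750)/3750 = 0.2667; (3750−3150)/3750 = 0.1600; (3750−3450)/3750 = 0.0800.
Sum of shortfalls = 3.506667; P₁ averages over all N: 3.506667 / 11 = 0.3188.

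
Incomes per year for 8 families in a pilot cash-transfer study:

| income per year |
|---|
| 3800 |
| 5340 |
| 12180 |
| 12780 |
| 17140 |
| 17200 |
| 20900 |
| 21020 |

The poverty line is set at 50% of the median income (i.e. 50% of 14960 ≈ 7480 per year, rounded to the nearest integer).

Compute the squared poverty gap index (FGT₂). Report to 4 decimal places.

0.0405

Incomes under z: 3800, 5340 (q = 2 of N = 8).
Normalized shortfalls: (7480−3800)/7480 = 0.4920; (7480−5340)/7480 = 0.2861.
Squared: 0.2420; 0.0819.
Sum = 0.323894; P₂ = 0.323894 / 8 = 0.0405.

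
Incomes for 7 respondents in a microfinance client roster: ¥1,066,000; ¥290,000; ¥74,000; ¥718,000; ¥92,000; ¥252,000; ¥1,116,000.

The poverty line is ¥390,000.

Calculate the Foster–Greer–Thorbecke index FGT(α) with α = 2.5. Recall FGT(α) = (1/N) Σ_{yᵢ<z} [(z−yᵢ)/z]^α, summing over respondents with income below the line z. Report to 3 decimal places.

0.173

Below the line: ¥74,000, ¥92,000, ¥252,000, ¥290,000 (q = 4 of N = 7).
Normalized shortfalls: (390000−74000)/390000 = 0.8103; (390000−92000)/390000 = 0.7641; (390000−252000)/390000 = 0.3538; (390000−290000)/390000 = 0.2564.
Raised to α = 2.5: 0.59096; 0.51036; 0.07448; 0.03329.
Sum = 1.209092; FGT(2.5) = 1.209092 / 7 = 0.173.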